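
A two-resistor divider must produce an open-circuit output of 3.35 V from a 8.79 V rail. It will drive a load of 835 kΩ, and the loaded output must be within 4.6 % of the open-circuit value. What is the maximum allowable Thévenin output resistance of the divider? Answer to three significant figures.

Loading drop = R_th/(R_th + R_L) ≤ 0.0460, so R_th ≤ R_L · ε/(1−ε) = 835 kΩ × 0.0460/0.9540 = 40.3 kΩ.
(Any R1, R2 with R2/(R1+R2) = 0.381 and R1‖R2 ≤ 40.3 kΩ will meet the spec.)

R_th ≤ 40.3 kΩ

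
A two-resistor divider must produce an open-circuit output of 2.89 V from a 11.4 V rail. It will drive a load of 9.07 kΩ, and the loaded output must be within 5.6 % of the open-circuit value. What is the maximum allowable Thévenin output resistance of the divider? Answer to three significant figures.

Loading drop = R_th/(R_th + R_L) ≤ 0.0560, so R_th ≤ R_L · ε/(1−ε) = 9.07 kΩ × 0.0560/0.9440 = 538 Ω.
(Any R1, R2 with R2/(R1+R2) = 0.254 and R1‖R2 ≤ 538 Ω will meet the spec.)

R_th ≤ 538 Ω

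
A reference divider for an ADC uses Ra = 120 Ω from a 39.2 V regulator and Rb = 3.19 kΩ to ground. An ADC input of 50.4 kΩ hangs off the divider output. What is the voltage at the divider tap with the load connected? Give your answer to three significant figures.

V_out ≈ 37.7 V

The load sits in parallel with Rb: Rb‖R_L = (3190 × 50400) / (3190 + 50400) = 3000 Ω.
V_out = 39.2 × 3000 / (120 + 3000) = 39.2 × 3000/3120 = 37.7 V.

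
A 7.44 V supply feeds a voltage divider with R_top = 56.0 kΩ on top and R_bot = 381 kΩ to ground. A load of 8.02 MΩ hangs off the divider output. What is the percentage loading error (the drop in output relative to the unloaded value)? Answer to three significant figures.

The divider's output (Thévenin) resistance is R_top‖R_bot = 48.82 kΩ.
Fractional drop under load = R_th/(R_th + R_L) = 48.82 / (48.82 + 8020) = 0.006051.
So the output falls by 0.605 %.

0.605 %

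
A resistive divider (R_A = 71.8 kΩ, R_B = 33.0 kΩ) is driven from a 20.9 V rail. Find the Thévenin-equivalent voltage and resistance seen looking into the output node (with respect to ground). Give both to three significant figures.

V_th is the open-circuit tap voltage: 20.9 × 33.0/(71.8 + 33.0) = 6.58 V.
With the supply zeroed, R_A and R_B appear in parallel from the tap: R_th = R_A‖R_B = (71.8 × 33.0)/104.8 = 22.6 kΩ.

V_th = 6.58 V, R_th = 22.6 kΩ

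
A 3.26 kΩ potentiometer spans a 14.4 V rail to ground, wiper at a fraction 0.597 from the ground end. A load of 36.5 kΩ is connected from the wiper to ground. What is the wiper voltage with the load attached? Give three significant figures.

The wiper splits the pot into (1−α)R = 1.314 kΩ above and αR = 1.946 kΩ below.
Lower section ‖ load = 1.848 kΩ.
V_wiper = 14.4 × 1.848/(1.314 + 1.848) = 8.42 V.

V ≈ 8.42 V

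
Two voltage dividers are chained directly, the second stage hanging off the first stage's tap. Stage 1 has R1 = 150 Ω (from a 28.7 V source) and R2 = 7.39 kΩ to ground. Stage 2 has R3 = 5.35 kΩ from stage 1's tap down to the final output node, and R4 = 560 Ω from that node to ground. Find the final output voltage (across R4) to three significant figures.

Stage 2 presents R3+R4 = 5910 Ω as a load on stage 1's tap.
Stage 1's lower leg becomes R2‖(R3+R4) = 3284 Ω, so V_mid = 28.7 × 3284/3434 = 27.45 V.
Stage 2 is itself unloaded: V_out = V_mid × R4/(R3+R4) = 27.45 × 560/5910 = 2.60 V.

V_out ≈ 2.60 V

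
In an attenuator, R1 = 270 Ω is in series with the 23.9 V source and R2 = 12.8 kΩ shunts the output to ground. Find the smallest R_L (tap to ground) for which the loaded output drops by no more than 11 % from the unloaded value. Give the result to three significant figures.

Output resistance R_th = R1‖R2 = (270 × 12800)/13070 = 264.4 Ω.
The fractional drop is R_th/(R_th + R_L); requiring this ≤ 0.110 gives R_L ≥ R_th(1/0.110 − 1) = 264.4 × 8.091 = 2.14 kΩ.

R_L(min) ≈ 2.14 kΩ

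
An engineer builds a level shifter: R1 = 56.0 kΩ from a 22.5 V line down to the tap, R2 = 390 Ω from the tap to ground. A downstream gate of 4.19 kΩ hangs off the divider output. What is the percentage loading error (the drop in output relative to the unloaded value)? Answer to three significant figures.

Unloaded V = 22.5 × 390/56390 = 0.15561 V.
Loaded: R2‖R_L = 356.8 Ω, giving V = 22.5 × 356.8/56360 = 0.14245 V.
Drop = (0.15561 − 0.14245) / 0.15561 = 8.46 %.

8.46 %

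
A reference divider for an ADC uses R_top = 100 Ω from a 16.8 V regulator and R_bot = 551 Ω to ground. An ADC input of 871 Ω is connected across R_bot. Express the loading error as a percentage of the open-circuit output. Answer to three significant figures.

Unloaded V = 16.8 × 551/651.0 = 14.219 V.
Loaded: R_bot‖R_L = 337.5 Ω, giving V = 16.8 × 337.5/437.5 = 12.960 V.
Drop = (14.219 − 12.960) / 14.219 = 8.86 %.

8.86 %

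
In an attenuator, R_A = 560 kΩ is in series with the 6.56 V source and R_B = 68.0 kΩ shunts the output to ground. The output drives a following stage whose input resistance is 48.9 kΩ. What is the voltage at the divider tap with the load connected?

The load sits in parallel with R_B: R_B‖R_L = (68.0 × 48.9) / (68.0 + 48.9) = 28.44 kΩ.
V_out = 6.56 × 28.44 / (560 + 28.44) = 6.56 × 28.44/588.4 = 0.317 V.

V_out ≈ 0.317 V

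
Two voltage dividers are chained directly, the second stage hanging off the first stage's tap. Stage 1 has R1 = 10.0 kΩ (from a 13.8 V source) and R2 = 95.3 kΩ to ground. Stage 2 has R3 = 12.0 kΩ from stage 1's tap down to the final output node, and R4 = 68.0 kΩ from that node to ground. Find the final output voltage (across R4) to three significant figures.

Stage 2 presents R3+R4 = 80.00 kΩ as a load on stage 1's tap.
Stage 1's lower leg becomes R2‖(R3+R4) = 43.49 kΩ, so V_mid = 13.8 × 43.49/53.49 = 11.22 V.
Stage 2 is itself unloaded: V_out = V_mid × R4/(R3+R4) = 11.22 × 68.0/80.00 = 9.54 V.

V_out ≈ 9.54 V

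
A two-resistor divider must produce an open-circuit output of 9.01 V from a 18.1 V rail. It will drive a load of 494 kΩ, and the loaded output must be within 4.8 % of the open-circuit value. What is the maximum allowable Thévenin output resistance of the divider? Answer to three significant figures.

R_th ≤ 24.9 kΩ

Loading drop = R_th/(R_th + R_L) ≤ 0.0480, so R_th ≤ R_L · ε/(1−ε) = 494 kΩ × 0.0480/0.9520 = 24.9 kΩ.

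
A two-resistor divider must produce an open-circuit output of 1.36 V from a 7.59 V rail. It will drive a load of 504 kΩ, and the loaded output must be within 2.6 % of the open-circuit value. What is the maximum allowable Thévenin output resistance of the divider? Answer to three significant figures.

R_th ≤ 13.5 kΩ

Loading drop = R_th/(R_th + R_L) ≤ 0.0260, so R_th ≤ R_L · ε/(1−ε) = 504 kΩ × 0.0260/0.9740 = 13.5 kΩ.
(Any R1, R2 with R2/(R1+R2) = 0.179 and R1‖R2 ≤ 13.5 kΩ will meet the spec.)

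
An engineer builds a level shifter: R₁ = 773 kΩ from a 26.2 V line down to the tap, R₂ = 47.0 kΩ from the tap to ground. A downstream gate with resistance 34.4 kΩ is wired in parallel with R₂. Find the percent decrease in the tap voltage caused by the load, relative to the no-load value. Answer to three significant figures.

56.3 %

Unloaded V = 26.2 × 47.0/820.0 = 1.502 V.
Loaded: R₂‖R_L = 19.86 kΩ, giving V = 26.2 × 19.86/792.9 = 0.6563 V.
Drop = (1.502 − 0.6563) / 1.502 = 56.3 %.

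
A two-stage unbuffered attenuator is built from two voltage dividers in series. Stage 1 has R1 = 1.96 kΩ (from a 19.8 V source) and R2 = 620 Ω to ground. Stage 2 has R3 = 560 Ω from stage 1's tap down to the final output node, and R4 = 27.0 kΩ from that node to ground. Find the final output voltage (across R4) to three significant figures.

V_out ≈ 4.58 V

Stage 2 presents R3+R4 = 27560 Ω as a load on stage 1's tap.
Stage 1's lower leg becomes R2‖(R3+R4) = 606.4 Ω, so V_mid = 19.8 × 606.4/2566 = 4.678 V.
Stage 2 is itself unloaded: V_out = V_mid × R4/(R3+R4) = 4.678 × 27000/27560 = 4.58 V.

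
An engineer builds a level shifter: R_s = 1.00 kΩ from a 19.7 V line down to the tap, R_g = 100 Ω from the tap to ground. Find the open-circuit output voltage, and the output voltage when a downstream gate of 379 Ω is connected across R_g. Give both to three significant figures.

Open-circuit: V = 19.7 × 100/(1000 + 100) = 1.79 V.
With the load, R_g becomes R_g‖R_L = 79.12 Ω, so V = 19.7 × 79.12/1079 = 1.44 V.

Unloaded: 1.79 V; loaded: 1.44 V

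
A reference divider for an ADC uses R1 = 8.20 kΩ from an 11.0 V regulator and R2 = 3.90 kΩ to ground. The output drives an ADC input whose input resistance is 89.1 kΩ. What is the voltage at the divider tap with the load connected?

The load sits in parallel with R2: R2‖R_L = (3.90 × 89.1) / (3.90 + 89.1) = 3.736 kΩ.
V_out = 11.0 × 3.736 / (8.20 + 3.736) = 11.0 × 3.736/11.94 = 3.44 V.

V_out ≈ 3.44 V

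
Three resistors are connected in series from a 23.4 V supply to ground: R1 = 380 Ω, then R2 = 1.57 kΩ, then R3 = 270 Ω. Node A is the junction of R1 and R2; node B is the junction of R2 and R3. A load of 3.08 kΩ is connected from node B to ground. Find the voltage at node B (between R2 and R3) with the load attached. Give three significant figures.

V ≈ 2.64 V

At node B, R3 is in parallel with the load: R3‖R_L = 248.2 Ω.
Below node A the resistance is R2 + (R3‖R_L) = 1818 Ω, so V_A = 23.4 × 1818/2198 = 19.35 V.
Then V_B = V_A × (R3‖R_L)/(R2 + R3‖R_L) = 19.35 × 248.2/1818 = 2.64 V.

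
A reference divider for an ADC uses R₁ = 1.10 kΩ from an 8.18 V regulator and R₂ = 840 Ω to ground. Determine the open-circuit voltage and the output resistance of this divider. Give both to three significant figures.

V_th = 3.54 V, R_th = 476 Ω

V_th is the open-circuit tap voltage: 8.18 × 840/(1100 + 840) = 3.54 V.
With the supply zeroed, R₁ and R₂ appear in parallel from the tap: R_th = R₁‖R₂ = (1100 × 840)/1940 = 476 Ω.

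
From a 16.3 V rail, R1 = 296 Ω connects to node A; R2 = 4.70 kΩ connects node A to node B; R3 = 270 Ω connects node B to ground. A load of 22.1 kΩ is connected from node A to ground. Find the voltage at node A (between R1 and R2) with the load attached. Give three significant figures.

V ≈ 15.2 V

Below node A the series string R2+R3 = 4970 Ω sits in parallel with the 22100 Ω load: 4058 Ω.
V_A = 16.3 × 4058/(296 + 4058) = 15.2 V.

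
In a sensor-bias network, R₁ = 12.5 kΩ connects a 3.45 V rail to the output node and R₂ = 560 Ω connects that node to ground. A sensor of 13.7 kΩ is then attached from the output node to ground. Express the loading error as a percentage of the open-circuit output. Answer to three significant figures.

The divider's output (Thévenin) resistance is R₁‖R₂ = 536.0 Ω.
Fractional drop under load = R_th/(R_th + R_L) = 536.0 / (536.0 + 13700) = 0.03765.
So the output falls by 3.77 %.

3.77 %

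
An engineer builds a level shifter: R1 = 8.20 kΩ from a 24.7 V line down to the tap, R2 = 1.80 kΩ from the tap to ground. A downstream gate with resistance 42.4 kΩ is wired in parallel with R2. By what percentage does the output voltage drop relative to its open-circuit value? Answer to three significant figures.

The divider's output (Thévenin) resistance is R1‖R2 = 1.476 kΩ.
Fractional drop under load = R_th/(R_th + R_L) = 1.476 / (1.476 + 42.4) = 0.03364.
So the output falls by 3.36 %.

3.36 %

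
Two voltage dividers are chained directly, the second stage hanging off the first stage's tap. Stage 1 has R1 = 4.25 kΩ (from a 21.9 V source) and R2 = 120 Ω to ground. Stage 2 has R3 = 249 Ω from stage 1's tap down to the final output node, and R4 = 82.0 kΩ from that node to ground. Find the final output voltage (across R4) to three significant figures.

V_out ≈ 0.599 V

Stage 2 presents R3+R4 = 82250 Ω as a load on stage 1's tap.
Stage 1's lower leg becomes R2‖(R3+R4) = 119.8 Ω, so V_mid = 21.9 × 119.8/4370 = 0.6005 V.
Stage 2 is itself unloaded: V_out = V_mid × R4/(R3+R4) = 0.6005 × 82000/82250 = 0.599 V.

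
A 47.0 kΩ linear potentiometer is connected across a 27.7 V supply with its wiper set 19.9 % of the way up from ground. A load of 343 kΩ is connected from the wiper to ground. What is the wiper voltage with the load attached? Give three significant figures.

V ≈ 5.39 V

The wiper splits the pot into (1−α)R = 37.65 kΩ above and αR = 9.353 kΩ below.
Lower section ‖ load = 9.105 kΩ.
V_wiper = 27.7 × 9.105/(37.65 + 9.105) = 5.39 V.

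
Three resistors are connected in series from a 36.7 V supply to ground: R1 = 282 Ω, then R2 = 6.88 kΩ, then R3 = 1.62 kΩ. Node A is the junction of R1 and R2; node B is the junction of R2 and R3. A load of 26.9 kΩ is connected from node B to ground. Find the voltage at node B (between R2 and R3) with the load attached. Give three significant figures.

At node B, R3 is in parallel with the load: R3‖R_L = 1528 Ω.
Below node A the resistance is R2 + (R3‖R_L) = 8408 Ω, so V_A = 36.7 × 8408/8690 = 35.51 V.
Then V_B = V_A × (R3‖R_L)/(R2 + R3‖R_L) = 35.51 × 1528/8408 = 6.45 V.

V ≈ 6.45 V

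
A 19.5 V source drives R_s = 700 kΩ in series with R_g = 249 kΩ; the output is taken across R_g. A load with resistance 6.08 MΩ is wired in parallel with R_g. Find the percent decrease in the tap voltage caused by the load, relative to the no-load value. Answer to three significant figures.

The divider's output (Thévenin) resistance is R_s‖R_g = 183.7 kΩ.
Fractional drop under load = R_th/(R_th + R_L) = 183.7 / (183.7 + 6080) = 0.02932.
So the output falls by 2.93 %.

2.93 %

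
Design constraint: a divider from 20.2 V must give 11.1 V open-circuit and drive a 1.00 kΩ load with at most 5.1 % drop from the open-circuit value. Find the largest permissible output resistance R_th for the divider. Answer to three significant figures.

Loading drop = R_th/(R_th + R_L) ≤ 0.0510, so R_th ≤ R_L · ε/(1−ε) = 1.00 kΩ × 0.0510/0.9490 = 53.7 Ω.

R_th ≤ 53.7 Ω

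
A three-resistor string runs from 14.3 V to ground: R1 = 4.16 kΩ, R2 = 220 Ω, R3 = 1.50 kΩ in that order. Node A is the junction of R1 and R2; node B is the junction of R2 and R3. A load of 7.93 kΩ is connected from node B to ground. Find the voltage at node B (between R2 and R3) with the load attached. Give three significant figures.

At node B, R3 is in parallel with the load: R3‖R_L = 1261 Ω.
Below node A the resistance is R2 + (R3‖R_L) = 1481 Ω, so V_A = 14.3 × 1481/5641 = 3.755 V.
Then V_B = V_A × (R3‖R_L)/(R2 + R3‖R_L) = 3.755 × 1261/1481 = 3.20 V.

V ≈ 3.20 V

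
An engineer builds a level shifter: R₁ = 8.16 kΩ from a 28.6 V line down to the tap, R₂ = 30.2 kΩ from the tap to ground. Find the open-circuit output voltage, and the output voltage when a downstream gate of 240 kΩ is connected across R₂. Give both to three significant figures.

Open-circuit: V = 28.6 × 30.2/(8.16 + 30.2) = 22.5 V.
With the load, R₂ becomes R₂‖R_L = 26.82 kΩ, so V = 28.6 × 26.82/34.98 = 21.9 V.

Unloaded: 22.5 V; loaded: 21.9 V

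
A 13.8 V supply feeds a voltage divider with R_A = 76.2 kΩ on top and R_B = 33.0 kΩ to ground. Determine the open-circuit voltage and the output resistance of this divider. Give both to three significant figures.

V_th is the open-circuit tap voltage: 13.8 × 33.0/(76.2 + 33.0) = 4.17 V.
With the supply zeroed, R_A and R_B appear in parallel from the tap: R_th = R_A‖R_B = (76.2 × 33.0)/109.2 = 23.0 kΩ.

V_th = 4.17 V, R_th = 23.0 kΩ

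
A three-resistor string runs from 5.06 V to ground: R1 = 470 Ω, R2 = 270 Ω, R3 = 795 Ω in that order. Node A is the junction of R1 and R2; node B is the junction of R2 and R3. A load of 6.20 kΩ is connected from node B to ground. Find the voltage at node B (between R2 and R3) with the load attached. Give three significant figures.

At node B, R3 is in parallel with the load: R3‖R_L = 704.6 Ω.
Below node A the resistance is R2 + (R3‖R_L) = 974.6 Ω, so V_A = 5.06 × 974.6/1445 = 3.414 V.
Then V_B = V_A × (R3‖R_L)/(R2 + R3‖R_L) = 3.414 × 704.6/974.6 = 2.47 V.

V ≈ 2.47 V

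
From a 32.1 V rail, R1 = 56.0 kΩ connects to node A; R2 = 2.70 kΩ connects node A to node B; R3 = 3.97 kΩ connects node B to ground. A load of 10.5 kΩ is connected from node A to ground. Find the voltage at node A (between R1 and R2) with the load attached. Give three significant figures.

V ≈ 2.18 V

Below node A the series string R2+R3 = 6.670 kΩ sits in parallel with the 10.5 kΩ load: 4.079 kΩ.
V_A = 32.1 × 4.079/(56.0 + 4.079) = 2.18 V.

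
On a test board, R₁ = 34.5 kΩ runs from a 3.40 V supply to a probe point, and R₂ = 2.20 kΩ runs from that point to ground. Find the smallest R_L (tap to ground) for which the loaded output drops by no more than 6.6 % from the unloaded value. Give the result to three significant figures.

Output resistance R_th = R₁‖R₂ = (34.5 × 2.20)/36.70 = 2.068 kΩ.
The fractional drop is R_th/(R_th + R_L); requiring this ≤ 0.0660 gives R_L ≥ R_th(1/0.0660 − 1) = 2.068 × 14.15 = 29.3 kΩ.

R_L(min) ≈ 29.3 kΩ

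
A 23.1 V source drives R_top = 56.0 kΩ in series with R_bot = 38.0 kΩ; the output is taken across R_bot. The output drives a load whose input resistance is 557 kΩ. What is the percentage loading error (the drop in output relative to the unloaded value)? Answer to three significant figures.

3.91 %

The divider's output (Thévenin) resistance is R_top‖R_bot = 22.64 kΩ.
Fractional drop under load = R_th/(R_th + R_L) = 22.64 / (22.64 + 557) = 0.03906.
So the output falls by 3.91 %.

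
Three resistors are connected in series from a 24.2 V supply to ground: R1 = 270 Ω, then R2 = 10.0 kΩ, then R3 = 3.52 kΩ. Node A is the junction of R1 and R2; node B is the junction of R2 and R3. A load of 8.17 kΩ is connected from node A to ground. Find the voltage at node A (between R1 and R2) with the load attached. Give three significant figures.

Below node A the series string R2+R3 = 13520 Ω sits in parallel with the 8170 Ω load: 5093 Ω.
V_A = 24.2 × 5093/(270 + 5093) = 23.0 V.

V ≈ 23.0 V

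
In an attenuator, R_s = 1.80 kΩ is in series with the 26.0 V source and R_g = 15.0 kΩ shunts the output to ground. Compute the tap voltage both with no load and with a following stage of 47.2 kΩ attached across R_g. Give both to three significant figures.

Open-circuit: V = 26.0 × 15.0/(1.80 + 15.0) = 23.2 V.
With the load, R_g becomes R_g‖R_L = 11.38 kΩ, so V = 26.0 × 11.38/13.18 = 22.4 V.

Unloaded: 23.2 V; loaded: 22.4 V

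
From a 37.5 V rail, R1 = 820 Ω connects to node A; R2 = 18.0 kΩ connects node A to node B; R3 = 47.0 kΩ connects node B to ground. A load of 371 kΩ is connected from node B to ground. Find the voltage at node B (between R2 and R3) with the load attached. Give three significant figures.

V ≈ 25.8 V

At node B, R3 is in parallel with the load: R3‖R_L = 41720 Ω.
Below node A the resistance is R2 + (R3‖R_L) = 59720 Ω, so V_A = 37.5 × 59720/60540 = 36.99 V.
Then V_B = V_A × (R3‖R_L)/(R2 + R3‖R_L) = 36.99 × 41720/59720 = 25.8 V.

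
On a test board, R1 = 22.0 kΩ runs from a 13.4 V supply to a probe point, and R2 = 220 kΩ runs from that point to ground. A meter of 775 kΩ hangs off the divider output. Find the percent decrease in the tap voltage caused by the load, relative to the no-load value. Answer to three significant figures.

2.52 %

The divider's output (Thévenin) resistance is R1‖R2 = 20.00 kΩ.
Fractional drop under load = R_th/(R_th + R_L) = 20.00 / (20.00 + 775) = 0.02516.
So the output falls by 2.52 %.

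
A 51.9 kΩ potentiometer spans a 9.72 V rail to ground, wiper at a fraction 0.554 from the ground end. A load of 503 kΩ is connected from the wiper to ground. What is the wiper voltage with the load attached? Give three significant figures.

The wiper splits the pot into (1−α)R = 23.15 kΩ above and αR = 28.75 kΩ below.
Lower section ‖ load = 27.20 kΩ.
V_wiper = 9.72 × 27.20/(23.15 + 27.20) = 5.25 V.

V ≈ 5.25 V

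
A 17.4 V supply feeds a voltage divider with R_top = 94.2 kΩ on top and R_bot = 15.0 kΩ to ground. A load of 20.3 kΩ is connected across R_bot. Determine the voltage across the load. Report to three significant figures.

V_out ≈ 1.46 V

The load sits in parallel with R_bot: R_bot‖R_L = (15.0 × 20.3) / (15.0 + 20.3) = 8.626 kΩ.
V_out = 17.4 × 8.626 / (94.2 + 8.626) = 17.4 × 8.626/102.8 = 1.46 V.
(Unloaded it would have been 2.39 V.)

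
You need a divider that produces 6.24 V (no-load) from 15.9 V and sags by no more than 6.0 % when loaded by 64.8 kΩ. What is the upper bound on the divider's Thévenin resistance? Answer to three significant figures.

Loading drop = R_th/(R_th + R_L) ≤ 0.0600, so R_th ≤ R_L · ε/(1−ε) = 64.8 kΩ × 0.0600/0.9400 = 4.14 kΩ.
(Any R1, R2 with R2/(R1+R2) = 0.392 and R1‖R2 ≤ 4.14 kΩ will meet the spec.)

R_th ≤ 4.14 kΩ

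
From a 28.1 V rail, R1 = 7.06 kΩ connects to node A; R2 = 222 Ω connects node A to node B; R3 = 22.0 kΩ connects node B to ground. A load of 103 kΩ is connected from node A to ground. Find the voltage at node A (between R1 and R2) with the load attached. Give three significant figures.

V ≈ 20.3 V

Below node A the series string R2+R3 = 22220 Ω sits in parallel with the 103000 Ω load: 18280 Ω.
V_A = 28.1 × 18280/(7060 + 18280) = 20.3 V.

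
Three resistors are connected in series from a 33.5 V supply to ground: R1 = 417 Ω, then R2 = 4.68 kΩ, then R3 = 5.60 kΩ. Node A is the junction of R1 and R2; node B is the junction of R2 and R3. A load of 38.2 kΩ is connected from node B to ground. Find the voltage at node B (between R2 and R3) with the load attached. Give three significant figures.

V ≈ 16.4 V

At node B, R3 is in parallel with the load: R3‖R_L = 4884 Ω.
Below node A the resistance is R2 + (R3‖R_L) = 9564 Ω, so V_A = 33.5 × 9564/9981 = 32.10 V.
Then V_B = V_A × (R3‖R_L)/(R2 + R3‖R_L) = 32.10 × 4884/9564 = 16.4 V.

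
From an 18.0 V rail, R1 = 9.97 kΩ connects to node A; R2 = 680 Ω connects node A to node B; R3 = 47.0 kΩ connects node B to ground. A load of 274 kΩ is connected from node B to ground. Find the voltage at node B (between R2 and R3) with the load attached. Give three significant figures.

At node B, R3 is in parallel with the load: R3‖R_L = 40120 Ω.
Below node A the resistance is R2 + (R3‖R_L) = 40800 Ω, so V_A = 18.0 × 40800/50770 = 14.47 V.
Then V_B = V_A × (R3‖R_L)/(R2 + R3‖R_L) = 14.47 × 40120/40800 = 14.2 V.

V ≈ 14.2 V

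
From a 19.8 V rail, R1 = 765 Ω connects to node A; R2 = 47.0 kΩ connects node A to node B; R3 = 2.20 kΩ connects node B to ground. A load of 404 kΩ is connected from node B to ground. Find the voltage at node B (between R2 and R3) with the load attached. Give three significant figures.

V ≈ 0.867 V

At node B, R3 is in parallel with the load: R3‖R_L = 2188 Ω.
Below node A the resistance is R2 + (R3‖R_L) = 49190 Ω, so V_A = 19.8 × 49190/49950 = 19.50 V.
Then V_B = V_A × (R3‖R_L)/(R2 + R3‖R_L) = 19.50 × 2188/49190 = 0.867 V.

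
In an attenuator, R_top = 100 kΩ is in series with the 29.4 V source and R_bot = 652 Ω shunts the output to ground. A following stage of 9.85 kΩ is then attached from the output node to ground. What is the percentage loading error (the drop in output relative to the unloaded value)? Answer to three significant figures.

The divider's output (Thévenin) resistance is R_top‖R_bot = 647.8 Ω.
Fractional drop under load = R_th/(R_th + R_L) = 647.8 / (647.8 + 9850) = 0.06171.
So the output falls by 6.17 %.

6.17 %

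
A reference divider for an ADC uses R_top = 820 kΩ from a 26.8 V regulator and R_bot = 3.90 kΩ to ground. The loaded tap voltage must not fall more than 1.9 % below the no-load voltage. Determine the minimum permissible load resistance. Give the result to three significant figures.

Output resistance R_th = R_top‖R_bot = (820 × 3.90)/823.9 = 3.882 kΩ.
The fractional drop is R_th/(R_th + R_L); requiring this ≤ 0.0190 gives R_L ≥ R_th(1/0.0190 − 1) = 3.882 × 51.63 = 200 kΩ.

R_L(min) ≈ 200 kΩ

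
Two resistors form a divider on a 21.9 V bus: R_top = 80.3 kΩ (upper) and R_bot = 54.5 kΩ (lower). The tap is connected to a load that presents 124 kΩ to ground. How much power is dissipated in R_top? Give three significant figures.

P ≈ 2.76 mW

Total resistance from the source is R_top + (R_bot‖R_L) = 118.2 kΩ, so I = 21.9/118.2 kΩ = 0.1853 mA.
P = I²·R_top = (0.1853 mA)² × 80.3 kΩ = 2.76 mW.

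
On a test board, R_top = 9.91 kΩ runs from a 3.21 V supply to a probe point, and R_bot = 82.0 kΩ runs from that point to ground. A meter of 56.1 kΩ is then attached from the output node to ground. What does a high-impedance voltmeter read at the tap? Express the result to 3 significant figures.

The load sits in parallel with R_bot: R_bot‖R_L = (82.0 × 56.1) / (82.0 + 56.1) = 33.31 kΩ.
V_out = 3.21 × 33.31 / (9.91 + 33.31) = 3.21 × 33.31/43.22 = 2.47 V.

V_out ≈ 2.47 V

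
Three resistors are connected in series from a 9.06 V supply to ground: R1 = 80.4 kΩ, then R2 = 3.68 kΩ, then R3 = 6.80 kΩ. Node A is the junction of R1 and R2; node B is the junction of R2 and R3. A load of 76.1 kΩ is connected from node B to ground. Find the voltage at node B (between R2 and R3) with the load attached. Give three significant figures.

V ≈ 0.626 V

At node B, R3 is in parallel with the load: R3‖R_L = 6.242 kΩ.
Below node A the resistance is R2 + (R3‖R_L) = 9.922 kΩ, so V_A = 9.06 × 9.922/90.32 = 0.9953 V.
Then V_B = V_A × (R3‖R_L)/(R2 + R3‖R_L) = 0.9953 × 6.242/9.922 = 0.626 V.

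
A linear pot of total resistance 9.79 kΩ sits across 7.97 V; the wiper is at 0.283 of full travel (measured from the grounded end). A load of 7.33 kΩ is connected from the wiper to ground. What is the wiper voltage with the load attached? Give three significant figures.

V ≈ 1.77 V

The wiper splits the pot into (1−α)R = 7.019 kΩ above and αR = 2.771 kΩ below.
Lower section ‖ load = 2.011 kΩ.
V_wiper = 7.97 × 2.011/(7.019 + 2.011) = 1.77 V.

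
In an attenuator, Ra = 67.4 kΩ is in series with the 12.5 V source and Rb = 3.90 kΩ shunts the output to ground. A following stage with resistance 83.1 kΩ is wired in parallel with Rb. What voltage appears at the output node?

The load sits in parallel with Rb: Rb‖R_L = (3.90 × 83.1) / (3.90 + 83.1) = 3.725 kΩ.
V_out = 12.5 × 3.725 / (67.4 + 3.725) = 12.5 × 3.725/71.13 = 0.655 V.

V_out ≈ 0.655 V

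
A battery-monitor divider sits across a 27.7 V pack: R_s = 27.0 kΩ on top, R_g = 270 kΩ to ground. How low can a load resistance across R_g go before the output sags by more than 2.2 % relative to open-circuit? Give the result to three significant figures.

Output resistance R_th = R_s‖R_g = (27.0 × 270)/297.0 = 24.55 kΩ.
The fractional drop is R_th/(R_th + R_L); requiring this ≤ 0.0220 gives R_L ≥ R_th(1/0.0220 − 1) = 24.55 × 44.45 = 1.09 MΩ.

R_L(min) ≈ 1.09 MΩ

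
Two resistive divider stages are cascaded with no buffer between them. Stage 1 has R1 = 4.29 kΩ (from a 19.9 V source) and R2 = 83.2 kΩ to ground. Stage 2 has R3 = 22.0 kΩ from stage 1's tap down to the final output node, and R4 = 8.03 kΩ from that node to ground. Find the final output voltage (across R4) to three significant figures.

V_out ≈ 4.46 V

Stage 2 presents R3+R4 = 30.03 kΩ as a load on stage 1's tap.
Stage 1's lower leg becomes R2‖(R3+R4) = 22.07 kΩ, so V_mid = 19.9 × 22.07/26.36 = 16.66 V.
Stage 2 is itself unloaded: V_out = V_mid × R4/(R3+R4) = 16.66 × 8.03/30.03 = 4.46 V.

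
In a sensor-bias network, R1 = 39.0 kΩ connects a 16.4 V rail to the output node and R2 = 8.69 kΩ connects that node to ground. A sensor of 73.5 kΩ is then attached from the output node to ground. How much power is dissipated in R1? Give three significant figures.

P ≈ 4.80 mW

Total resistance from the source is R1 + (R2‖R_L) = 46.77 kΩ, so I = 16.4/46.77 kΩ = 0.3506 mA.
P = I²·R1 = (0.3506 mA)² × 39.0 kΩ = 4.80 mW.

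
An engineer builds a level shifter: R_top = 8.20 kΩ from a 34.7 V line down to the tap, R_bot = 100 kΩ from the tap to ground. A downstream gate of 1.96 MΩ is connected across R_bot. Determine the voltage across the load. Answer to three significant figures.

The load sits in parallel with R_bot: R_bot‖R_L = (100 × 1960) / (100 + 1960) = 95.15 kΩ.
V_out = 34.7 × 95.15 / (8.20 + 95.15) = 34.7 × 95.15/103.3 = 31.9 V.
(Unloaded it would have been 32.1 V.)

V_out ≈ 31.9 V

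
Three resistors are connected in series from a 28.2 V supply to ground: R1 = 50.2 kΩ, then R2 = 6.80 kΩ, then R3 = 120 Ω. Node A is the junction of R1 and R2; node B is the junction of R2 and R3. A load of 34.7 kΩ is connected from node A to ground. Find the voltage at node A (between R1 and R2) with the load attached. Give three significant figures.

V ≈ 2.91 V

Below node A the series string R2+R3 = 6920 Ω sits in parallel with the 34700 Ω load: 5769 Ω.
V_A = 28.2 × 5769/(50200 + 5769) = 2.91 V.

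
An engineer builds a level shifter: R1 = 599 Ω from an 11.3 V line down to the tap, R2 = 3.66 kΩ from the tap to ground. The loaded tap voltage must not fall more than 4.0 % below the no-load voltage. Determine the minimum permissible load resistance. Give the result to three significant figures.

Output resistance R_th = R1‖R2 = (599 × 3660)/4259 = 514.8 Ω.
The fractional drop is R_th/(R_th + R_L); requiring this ≤ 0.0400 gives R_L ≥ R_th(1/0.0400 − 1) = 514.8 × 24.00 = 12.4 kΩ.

R_L(min) ≈ 12.4 kΩ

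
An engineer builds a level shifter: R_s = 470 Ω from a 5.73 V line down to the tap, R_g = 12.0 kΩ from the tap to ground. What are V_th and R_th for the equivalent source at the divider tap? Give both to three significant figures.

V_th is the open-circuit tap voltage: 5.73 × 12000/(470 + 12000) = 5.51 V.
With the supply zeroed, R_s and R_g appear in parallel from the tap: R_th = R_s‖R_g = (470 × 12000)/12470 = 452 Ω.

V_th = 5.51 V, R_th = 452 Ω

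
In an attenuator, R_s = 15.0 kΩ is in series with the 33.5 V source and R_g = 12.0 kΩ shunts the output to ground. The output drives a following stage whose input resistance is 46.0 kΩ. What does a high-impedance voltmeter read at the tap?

V_out ≈ 13.0 V

The load sits in parallel with R_g: R_g‖R_L = (12.0 × 46.0) / (12.0 + 46.0) = 9.517 kΩ.
V_out = 33.5 × 9.517 / (15.0 + 9.517) = 33.5 × 9.517/24.52 = 13.0 V.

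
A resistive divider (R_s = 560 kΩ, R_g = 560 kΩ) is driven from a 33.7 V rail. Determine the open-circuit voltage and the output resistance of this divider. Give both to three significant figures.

V_th is the open-circuit tap voltage: 33.7 × 560/(560 + 560) = 16.9 V.
With the supply zeroed, R_s and R_g appear in parallel from the tap: R_th = R_s‖R_g = (560 × 560)/1120 = 280 kΩ.

V_th = 16.9 V, R_th = 280 kΩ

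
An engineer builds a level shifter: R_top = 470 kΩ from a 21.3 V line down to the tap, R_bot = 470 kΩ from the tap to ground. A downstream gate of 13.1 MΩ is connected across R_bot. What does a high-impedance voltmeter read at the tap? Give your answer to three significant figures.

V_out ≈ 10.5 V

The load sits in parallel with R_bot: R_bot‖R_L = (470 × 13100) / (470 + 13100) = 453.7 kΩ.
V_out = 21.3 × 453.7 / (470 + 453.7) = 21.3 × 453.7/923.7 = 10.5 V.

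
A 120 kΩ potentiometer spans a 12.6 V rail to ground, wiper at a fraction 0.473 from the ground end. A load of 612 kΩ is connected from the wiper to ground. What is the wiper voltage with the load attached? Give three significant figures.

The wiper splits the pot into (1−α)R = 63.24 kΩ above and αR = 56.76 kΩ below.
Lower section ‖ load = 51.94 kΩ.
V_wiper = 12.6 × 51.94/(63.24 + 51.94) = 5.68 V.

V ≈ 5.68 V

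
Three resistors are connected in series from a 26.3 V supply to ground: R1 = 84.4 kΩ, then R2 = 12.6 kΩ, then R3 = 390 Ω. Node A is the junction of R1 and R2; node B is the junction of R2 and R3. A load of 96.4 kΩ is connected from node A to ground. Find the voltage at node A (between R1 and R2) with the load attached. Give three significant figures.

V ≈ 3.14 V

Below node A the series string R2+R3 = 12990 Ω sits in parallel with the 96400 Ω load: 11450 Ω.
V_A = 26.3 × 11450/(84400 + 11450) = 3.14 V.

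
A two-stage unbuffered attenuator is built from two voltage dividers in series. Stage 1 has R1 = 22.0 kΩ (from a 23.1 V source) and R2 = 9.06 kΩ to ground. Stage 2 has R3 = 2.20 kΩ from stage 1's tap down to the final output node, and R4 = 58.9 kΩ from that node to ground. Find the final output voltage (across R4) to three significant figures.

V_out ≈ 5.88 V

Stage 2 presents R3+R4 = 61.10 kΩ as a load on stage 1's tap.
Stage 1's lower leg becomes R2‖(R3+R4) = 7.890 kΩ, so V_mid = 23.1 × 7.890/29.89 = 6.098 V.
Stage 2 is itself unloaded: V_out = V_mid × R4/(R3+R4) = 6.098 × 58.9/61.10 = 5.88 V.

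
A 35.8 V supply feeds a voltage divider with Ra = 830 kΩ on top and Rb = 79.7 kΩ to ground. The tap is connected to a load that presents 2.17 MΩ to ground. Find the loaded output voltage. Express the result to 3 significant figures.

V_out ≈ 3.03 V

The load sits in parallel with Rb: Rb‖R_L = (79.7 × 2170) / (79.7 + 2170) = 76.88 kΩ.
V_out = 35.8 × 76.88 / (830 + 76.88) = 35.8 × 76.88/906.9 = 3.03 V.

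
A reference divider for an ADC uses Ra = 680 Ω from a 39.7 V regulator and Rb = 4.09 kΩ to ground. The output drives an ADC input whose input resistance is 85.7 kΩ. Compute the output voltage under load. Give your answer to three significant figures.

The load sits in parallel with Rb: Rb‖R_L = (4090 × 85700) / (4090 + 85700) = 3904 Ω.
V_out = 39.7 × 3904 / (680 + 3904) = 39.7 × 3904/4584 = 33.8 V.

V_out ≈ 33.8 V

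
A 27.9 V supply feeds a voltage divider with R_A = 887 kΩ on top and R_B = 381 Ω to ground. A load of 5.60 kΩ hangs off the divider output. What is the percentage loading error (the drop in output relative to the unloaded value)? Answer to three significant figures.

6.37 %

The divider's output (Thévenin) resistance is R_A‖R_B = 380.8 Ω.
Fractional drop under load = R_th/(R_th + R_L) = 380.8 / (380.8 + 5600) = 0.06368.
So the output falls by 6.37 %.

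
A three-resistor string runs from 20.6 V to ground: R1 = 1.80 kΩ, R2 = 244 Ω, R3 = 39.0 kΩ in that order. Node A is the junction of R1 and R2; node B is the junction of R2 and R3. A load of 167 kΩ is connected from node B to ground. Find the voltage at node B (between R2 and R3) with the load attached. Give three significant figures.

V ≈ 19.3 V

At node B, R3 is in parallel with the load: R3‖R_L = 31620 Ω.
Below node A the resistance is R2 + (R3‖R_L) = 31860 Ω, so V_A = 20.6 × 31860/33660 = 19.50 V.
Then V_B = V_A × (R3‖R_L)/(R2 + R3‖R_L) = 19.50 × 31620/31860 = 19.3 V.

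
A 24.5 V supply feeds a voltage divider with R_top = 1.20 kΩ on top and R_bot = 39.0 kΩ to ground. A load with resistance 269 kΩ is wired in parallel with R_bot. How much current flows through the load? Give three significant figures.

R_bot‖R_L = 34.06 kΩ; V_out = 24.5 × 34.06/35.26 = 23.67 V.
I_L = V_out / R_L = 23.67 / 269 kΩ = 0.0880 mA.

I_L ≈ 0.0880 mA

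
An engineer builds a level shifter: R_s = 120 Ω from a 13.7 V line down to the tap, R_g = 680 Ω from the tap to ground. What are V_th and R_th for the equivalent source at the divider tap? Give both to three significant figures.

V_th = 11.6 V, R_th = 102 Ω

V_th is the open-circuit tap voltage: 13.7 × 680/(120 + 680) = 11.6 V.
With the supply zeroed, R_s and R_g appear in parallel from the tap: R_th = R_s‖R_g = (120 × 680)/800.0 = 102 Ω.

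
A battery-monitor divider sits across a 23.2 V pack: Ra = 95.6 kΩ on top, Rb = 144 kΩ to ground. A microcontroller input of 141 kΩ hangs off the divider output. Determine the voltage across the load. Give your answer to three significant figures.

The load sits in parallel with Rb: Rb‖R_L = (144 × 141) / (144 + 141) = 71.24 kΩ.
V_out = 23.2 × 71.24 / (95.6 + 71.24) = 23.2 × 71.24/166.8 = 9.91 V.

V_out ≈ 9.91 V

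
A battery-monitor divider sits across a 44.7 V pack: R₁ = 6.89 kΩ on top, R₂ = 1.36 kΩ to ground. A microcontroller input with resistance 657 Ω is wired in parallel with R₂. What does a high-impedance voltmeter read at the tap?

V_out ≈ 2.70 V

The load sits in parallel with R₂: R₂‖R_L = (1360 × 657) / (1360 + 657) = 443.0 Ω.
V_out = 44.7 × 443.0 / (6890 + 443.0) = 44.7 × 443.0/7333 = 2.70 V.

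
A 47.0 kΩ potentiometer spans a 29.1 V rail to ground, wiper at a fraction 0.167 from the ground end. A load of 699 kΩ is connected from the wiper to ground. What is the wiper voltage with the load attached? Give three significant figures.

The wiper splits the pot into (1−α)R = 39.15 kΩ above and αR = 7.849 kΩ below.
Lower section ‖ load = 7.762 kΩ.
V_wiper = 29.1 × 7.762/(39.15 + 7.762) = 4.81 V.

V ≈ 4.81 V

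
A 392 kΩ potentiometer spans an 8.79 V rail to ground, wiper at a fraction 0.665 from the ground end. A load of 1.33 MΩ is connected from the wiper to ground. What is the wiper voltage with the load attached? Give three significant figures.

V ≈ 5.49 V

The wiper splits the pot into (1−α)R = 131.3 kΩ above and αR = 260.7 kΩ below.
Lower section ‖ load = 218.0 kΩ.
V_wiper = 8.79 × 218.0/(131.3 + 218.0) = 5.49 V.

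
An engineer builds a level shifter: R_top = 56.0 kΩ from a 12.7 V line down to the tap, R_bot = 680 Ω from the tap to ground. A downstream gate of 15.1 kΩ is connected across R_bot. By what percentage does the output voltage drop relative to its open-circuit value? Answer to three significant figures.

The divider's output (Thévenin) resistance is R_top‖R_bot = 671.8 Ω.
Fractional drop under load = R_th/(R_th + R_L) = 671.8 / (671.8 + 15100) = 0.04260.
So the output falls by 4.26 %.

4.26 %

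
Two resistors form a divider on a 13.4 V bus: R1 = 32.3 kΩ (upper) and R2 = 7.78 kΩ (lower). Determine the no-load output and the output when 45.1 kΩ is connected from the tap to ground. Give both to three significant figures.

Unloaded: 2.60 V; loaded: 2.28 V

Open-circuit: V = 13.4 × 7.78/(32.3 + 7.78) = 2.60 V.
With the load, R2 becomes R2‖R_L = 6.635 kΩ, so V = 13.4 × 6.635/38.94 = 2.28 V.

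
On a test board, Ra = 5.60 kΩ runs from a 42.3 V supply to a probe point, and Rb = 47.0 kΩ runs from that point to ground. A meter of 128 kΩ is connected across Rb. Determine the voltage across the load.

The load sits in parallel with Rb: Rb‖R_L = (47.0 × 128) / (47.0 + 128) = 34.38 kΩ.
V_out = 42.3 × 34.38 / (5.60 + 34.38) = 42.3 × 34.38/39.98 = 36.4 V.
(Unloaded it would have been 37.8 V.)

V_out ≈ 36.4 V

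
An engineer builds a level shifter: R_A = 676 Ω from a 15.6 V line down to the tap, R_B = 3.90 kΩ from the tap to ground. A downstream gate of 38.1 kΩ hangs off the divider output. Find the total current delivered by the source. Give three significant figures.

I ≈ 3.70 mA

R_B‖R_L = 3538 Ω, so the source sees R_A + R_B‖R_L = 4214 Ω.
I = 15.6 V / 4214 Ω = 3.70 mA.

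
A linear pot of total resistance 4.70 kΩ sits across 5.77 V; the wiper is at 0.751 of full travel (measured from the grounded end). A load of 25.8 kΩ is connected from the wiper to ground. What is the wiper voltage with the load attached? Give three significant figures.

The wiper splits the pot into (1−α)R = 1.170 kΩ above and αR = 3.530 kΩ below.
Lower section ‖ load = 3.105 kΩ.
V_wiper = 5.77 × 3.105/(1.170 + 3.105) = 4.19 V.

V ≈ 4.19 V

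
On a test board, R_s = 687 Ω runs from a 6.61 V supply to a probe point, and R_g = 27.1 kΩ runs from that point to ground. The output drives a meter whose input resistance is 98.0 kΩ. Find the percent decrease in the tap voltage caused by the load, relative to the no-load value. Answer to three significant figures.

0.679 %

The divider's output (Thévenin) resistance is R_s‖R_g = 670.0 Ω.
Fractional drop under load = R_th/(R_th + R_L) = 670.0 / (670.0 + 98000) = 0.006790.
So the output falls by 0.679 %.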